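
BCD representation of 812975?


Each digit → 4-bit binary:
  8 → 1000
  1 → 0001
  2 → 0010
  9 → 1001
  7 → 0111
  5 → 0101
= 1000 0001 0010 1001 0111 0101


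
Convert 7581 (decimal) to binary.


Divide by 2 repeatedly:
7581 ÷ 2 = 3790 remainder 1
3790 ÷ 2 = 1895 remainder 0
1895 ÷ 2 = 947 remainder 1
947 ÷ 2 = 473 remainder 1
473 ÷ 2 = 236 remainder 1
236 ÷ 2 = 118 remainder 0
118 ÷ 2 = 59 remainder 0
59 ÷ 2 = 29 remainder 1
29 ÷ 2 = 14 remainder 1
14 ÷ 2 = 7 remainder 0
7 ÷ 2 = 3 remainder 1
3 ÷ 2 = 1 remainder 1
1 ÷ 2 = 0 remainder 1
Reading remainders bottom-up:
= 1110110011101


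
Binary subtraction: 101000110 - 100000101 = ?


Align and subtract column by column (LSB to MSB, borrowing when needed):
  101000110
- 100000101
  ---------
  col 0: (0 - 0 borrow-in) - 1 → borrow from next column: (0+2) - 1 = 1, borrow out 1
  col 1: (1 - 1 borrow-in) - 0 → 0 - 0 = 0, borrow out 0
  col 2: (1 - 0 borrow-in) - 1 → 1 - 1 = 0, borrow out 0
  col 3: (0 - 0 borrow-in) - 0 → 0 - 0 = 0, borrow out 0
  col 4: (0 - 0 borrow-in) - 0 → 0 - 0 = 0, borrow out 0
  col 5: (0 - 0 borrow-in) - 0 → 0 - 0 = 0, borrow out 0
  col 6: (1 - 0 borrow-in) - 0 → 1 - 0 = 1, borrow out 0
  col 7: (0 - 0 borrow-in) - 0 → 0 - 0 = 0, borrow out 0
  col 8: (1 - 0 borrow-in) - 1 → 1 - 1 = 0, borrow out 0
Reading bits MSB→LSB: 001000001
Strip leading zeros: 1000001
= 1000001


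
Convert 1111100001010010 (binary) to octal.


Group into 3-bit groups: 001111100001010010
  001 = 1
  111 = 7
  100 = 4
  001 = 1
  010 = 2
  010 = 2
= 0o174122


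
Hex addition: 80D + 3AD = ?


Align and add column by column (LSB to MSB, each column mod 16 with carry):
  080D
+ 03AD
  ----
  col 0: D(13) + D(13) + 0 (carry in) = 26 → A(10), carry out 1
  col 1: 0(0) + A(10) + 1 (carry in) = 11 → B(11), carry out 0
  col 2: 8(8) + 3(3) + 0 (carry in) = 11 → B(11), carry out 0
  col 3: 0(0) + 0(0) + 0 (carry in) = 0 → 0(0), carry out 0
Reading digits MSB→LSB: 0BBA
Strip leading zeros: BBA
= 0xBBA


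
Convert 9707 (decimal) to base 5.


Divide by 5 repeatedly:
9707 ÷ 5 = 1941 remainder 2
1941 ÷ 5 = 388 remainder 1
388 ÷ 5 = 77 remainder 3
77 ÷ 5 = 15 remainder 2
15 ÷ 5 = 3 remainder 0
3 ÷ 5 = 0 remainder 3
Reading remainders bottom-up:
= 302312


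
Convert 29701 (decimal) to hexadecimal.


Divide by 16 repeatedly:
29701 ÷ 16 = 1856 remainder 5 (5)
1856 ÷ 16 = 116 remainder 0 (0)
116 ÷ 16 = 7 remainder 4 (4)
7 ÷ 16 = 0 remainder 7 (7)
Reading remainders bottom-up:
= 0x7405


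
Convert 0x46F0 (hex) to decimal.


Positional values:
Position 0: 0 × 16^0 = 0 × 1 = 0
Position 1: F × 16^1 = 15 × 16 = 240
Position 2: 6 × 16^2 = 6 × 256 = 1536
Position 3: 4 × 16^3 = 4 × 4096 = 16384
Sum = 0 + 240 + 1536 + 16384
= 18160


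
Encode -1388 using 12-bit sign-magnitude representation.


Sign bit: 1 (negative)
Magnitude: 1388 = 10101101100
= 110101101100


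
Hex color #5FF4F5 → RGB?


Hex: #5FF4F5
R = 5F₁₆ = 95
G = F4₁₆ = 244
B = F5₁₆ = 245
= RGB(95, 244, 245)


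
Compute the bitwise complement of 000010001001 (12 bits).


Original: 000010001001
Invert all bits:
  bit 0: 0 → 1
  bit 1: 0 → 1
  bit 2: 0 → 1
  bit 3: 0 → 1
  bit 4: 1 → 0
  bit 5: 0 → 1
  bit 6: 0 → 1
  bit 7: 0 → 1
  bit 8: 1 → 0
  bit 9: 0 → 1
  bit 10: 0 → 1
  bit 11: 1 → 0
= 111101110110


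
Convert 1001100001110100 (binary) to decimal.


Positional values:
Bit 2: 1 × 2^2 = 4
Bit 4: 1 × 2^4 = 16
Bit 5: 1 × 2^5 = 32
Bit 6: 1 × 2^6 = 64
Bit 11: 1 × 2^11 = 2048
Bit 12: 1 × 2^12 = 4096
Bit 15: 1 × 2^15 = 32768
Sum = 4 + 16 + 32 + 64 + 2048 + 4096 + 32768
= 39028


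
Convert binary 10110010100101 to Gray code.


Binary: 10110010100101
Gray code: G = B XOR (B >> 1)
B >> 1 = 01011001010010
10110010100101 XOR 01011001010010:
  1 XOR 0 = 1
  0 XOR 1 = 1
  1 XOR 0 = 1
  1 XOR 1 = 0
  0 XOR 1 = 1
  0 XOR 0 = 0
  1 XOR 0 = 1
  0 XOR 1 = 1
  1 XOR 0 = 1
  0 XOR 1 = 1
  0 XOR 0 = 0
  1 XOR 0 = 1
  0 XOR 1 = 1
  1 XOR 0 = 1
= 11101011110111


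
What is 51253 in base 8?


Divide by 8 repeatedly:
51253 ÷ 8 = 6406 remainder 5
6406 ÷ 8 = 800 remainder 6
800 ÷ 8 = 100 remainder 0
100 ÷ 8 = 12 remainder 4
12 ÷ 8 = 1 remainder 4
1 ÷ 8 = 0 remainder 1
Reading remainders bottom-up:
= 0o144065


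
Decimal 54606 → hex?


Divide by 16 repeatedly:
54606 ÷ 16 = 3412 remainder 14 (E)
3412 ÷ 16 = 213 remainder 4 (4)
213 ÷ 16 = 13 remainder 5 (5)
13 ÷ 16 = 0 remainder 13 (D)
Reading remainders bottom-up:
= 0xD54E


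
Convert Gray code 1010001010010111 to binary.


Gray code: 1010001010010111
MSB stays the same: 1
Each subsequent bit = prev_binary XOR current_gray:
  B[1] = 1 XOR 0 = 1
  B[2] = 1 XOR 1 = 0
  B[3] = 0 XOR 0 = 0
  B[4] = 0 XOR 0 = 0
  B[5] = 0 XOR 0 = 0
  B[6] = 0 XOR 1 = 1
  B[7] = 1 XOR 0 = 1
  B[8] = 1 XOR 1 = 0
  B[9] = 0 XOR 0 = 0
  B[10] = 0 XOR 0 = 0
  B[11] = 0 XOR 1 = 1
  B[12] = 1 XOR 0 = 1
  B[13] = 1 XOR 1 = 0
  B[14] = 0 XOR 1 = 1
  B[15] = 1 XOR 1 = 0
= 1100001100011010 (49946 decimal)


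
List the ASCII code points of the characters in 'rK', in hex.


String: 'rK'  (2 characters)
Per-character ASCII lookup:
  'r': lowercase starts at 97: 'r' = 97 + 17 = 114 → 0x72
  'K': uppercase starts at 65: 'K' = 65 + 10 = 75 → 0x4B
= 0x72 0x4B


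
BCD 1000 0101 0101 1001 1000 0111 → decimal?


Each 4-bit group → digit:
  1000 → 8
  0101 → 5
  0101 → 5
  1001 → 9
  1000 → 8
  0111 → 7
= 855987


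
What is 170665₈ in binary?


Each octal digit → 3 binary bits:
  1 = 001
  7 = 111
  0 = 000
  6 = 110
  6 = 110
  5 = 101
Concatenate: 001 111 000 110 110 101
= 001111000110110101


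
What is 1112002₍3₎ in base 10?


Positional values (base 3):
  2 × 3^0 = 2 × 1 = 2
  0 × 3^1 = 0 × 3 = 0
  0 × 3^2 = 0 × 9 = 0
  2 × 3^3 = 2 × 27 = 54
  1 × 3^4 = 1 × 81 = 81
  1 × 3^5 = 1 × 243 = 243
  1 × 3^6 = 1 × 729 = 729
Sum = 2 + 0 + 0 + 54 + 81 + 243 + 729
= 1109


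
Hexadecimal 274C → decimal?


Positional values:
Position 0: C × 16^0 = 12 × 1 = 12
Position 1: 4 × 16^1 = 4 × 16 = 64
Position 2: 7 × 16^2 = 7 × 256 = 1792
Position 3: 2 × 16^3 = 2 × 4096 = 8192
Sum = 12 + 64 + 1792 + 8192
= 10060


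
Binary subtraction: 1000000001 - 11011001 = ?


Align and subtract column by column (LSB to MSB, borrowing when needed):
  1000000001
- 0011011001
  ----------
  col 0: (1 - 0 borrow-in) - 1 → 1 - 1 = 0, borrow out 0
  col 1: (0 - 0 borrow-in) - 0 → 0 - 0 = 0, borrow out 0
  col 2: (0 - 0 borrow-in) - 0 → 0 - 0 = 0, borrow out 0
  col 3: (0 - 0 borrow-in) - 1 → borrow from next column: (0+2) - 1 = 1, borrow out 1
  col 4: (0 - 1 borrow-in) - 1 → borrow from next column: (-1+2) - 1 = 0, borrow out 1
  col 5: (0 - 1 borrow-in) - 0 → borrow from next column: (-1+2) - 0 = 1, borrow out 1
  col 6: (0 - 1 borrow-in) - 1 → borrow from next column: (-1+2) - 1 = 0, borrow out 1
  col 7: (0 - 1 borrow-in) - 1 → borrow from next column: (-1+2) - 1 = 0, borrow out 1
  col 8: (0 - 1 borrow-in) - 0 → borrow from next column: (-1+2) - 0 = 1, borrow out 1
  col 9: (1 - 1 borrow-in) - 0 → 0 - 0 = 0, borrow out 0
Reading bits MSB→LSB: 0100101000
Strip leading zeros: 100101000
= 100101000


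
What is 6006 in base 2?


Divide by 2 repeatedly:
6006 ÷ 2 = 3003 remainder 0
3003 ÷ 2 = 1501 remainder 1
1501 ÷ 2 = 750 remainder 1
750 ÷ 2 = 375 remainder 0
375 ÷ 2 = 187 remainder 1
187 ÷ 2 = 93 remainder 1
93 ÷ 2 = 46 remainder 1
46 ÷ 2 = 23 remainder 0
23 ÷ 2 = 11 remainder 1
11 ÷ 2 = 5 remainder 1
5 ÷ 2 = 2 remainder 1
2 ÷ 2 = 1 remainder 0
1 ÷ 2 = 0 remainder 1
Reading remainders bottom-up:
= 1011101110110


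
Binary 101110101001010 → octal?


Group into 3-bit groups: 101110101001010
  101 = 5
  110 = 6
  101 = 5
  001 = 1
  010 = 2
= 0o56512


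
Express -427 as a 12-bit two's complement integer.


Original: 000110101011
Step 1 - Invert all bits: 111001010100
Step 2 - Add 1: 111001010100 + 1
= 111001010101 (represents -427)


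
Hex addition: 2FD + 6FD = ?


Align and add column by column (LSB to MSB, each column mod 16 with carry):
  02FD
+ 06FD
  ----
  col 0: D(13) + D(13) + 0 (carry in) = 26 → A(10), carry out 1
  col 1: F(15) + F(15) + 1 (carry in) = 31 → F(15), carry out 1
  col 2: 2(2) + 6(6) + 1 (carry in) = 9 → 9(9), carry out 0
  col 3: 0(0) + 0(0) + 0 (carry in) = 0 → 0(0), carry out 0
Reading digits MSB→LSB: 09FA
Strip leading zeros: 9FA
= 0x9FA


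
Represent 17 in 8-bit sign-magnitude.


Sign bit: 0 (positive)
Magnitude: 17 = 0010001
= 00010001


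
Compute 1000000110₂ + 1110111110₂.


Align and add column by column (LSB to MSB, carry propagating):
  01000000110
+ 01110111110
  -----------
  col 0: 0 + 0 + 0 (carry in) = 0 → bit 0, carry out 0
  col 1: 1 + 1 + 0 (carry in) = 2 → bit 0, carry out 1
  col 2: 1 + 1 + 1 (carry in) = 3 → bit 1, carry out 1
  col 3: 0 + 1 + 1 (carry in) = 2 → bit 0, carry out 1
  col 4: 0 + 1 + 1 (carry in) = 2 → bit 0, carry out 1
  col 5: 0 + 1 + 1 (carry in) = 2 → bit 0, carry out 1
  col 6: 0 + 0 + 1 (carry in) = 1 → bit 1, carry out 0
  col 7: 0 + 1 + 0 (carry in) = 1 → bit 1, carry out 0
  col 8: 0 + 1 + 0 (carry in) = 1 → bit 1, carry out 0
  col 9: 1 + 1 + 0 (carry in) = 2 → bit 0, carry out 1
  col 10: 0 + 0 + 1 (carry in) = 1 → bit 1, carry out 0
Reading bits MSB→LSB: 10111000100
Strip leading zeros: 10111000100
= 10111000100


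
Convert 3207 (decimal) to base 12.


Divide by 12 repeatedly:
3207 ÷ 12 = 267 remainder 3
267 ÷ 12 = 22 remainder 3
22 ÷ 12 = 1 remainder 10
1 ÷ 12 = 0 remainder 1
Reading remainders bottom-up:
= 1A33


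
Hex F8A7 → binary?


Each hex digit → 4 binary bits:
  F = 1111
  8 = 1000
  A = 1010
  7 = 0111
Concatenate: 1111 1000 1010 0111
= 1111100010100111


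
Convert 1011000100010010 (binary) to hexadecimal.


Group into 4-bit nibbles: 1011000100010010
  1011 = B
  0001 = 1
  0001 = 1
  0010 = 2
= 0xB112


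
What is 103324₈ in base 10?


Positional values:
Position 0: 4 × 8^0 = 4
Position 1: 2 × 8^1 = 16
Position 2: 3 × 8^2 = 192
Position 3: 3 × 8^3 = 1536
Position 4: 0 × 8^4 = 0
Position 5: 1 × 8^5 = 32768
Sum = 4 + 16 + 192 + 1536 + 0 + 32768
= 34516


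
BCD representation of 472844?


Each digit → 4-bit binary:
  4 → 0100
  7 → 0111
  2 → 0010
  8 → 1000
  4 → 0100
  4 → 0100
= 0100 0111 0010 1000 0100 0100


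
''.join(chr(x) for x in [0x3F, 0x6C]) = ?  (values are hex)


Codes (hex): 0x3F 0x6C
Per-code ASCII lookup:
  0x3F = 63  (special character) → '?'
  0x6C = 108  (range 97-122: lowercase, 108 - 97 = 11) → 'l'
= '?l'


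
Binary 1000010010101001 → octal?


Group into 3-bit groups: 001000010010101001
  001 = 1
  000 = 0
  010 = 2
  010 = 2
  101 = 5
  001 = 1
= 0o102251


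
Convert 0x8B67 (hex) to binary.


Each hex digit → 4 binary bits:
  8 = 1000
  B = 1011
  6 = 0110
  7 = 0111
Concatenate: 1000 1011 0110 0111
= 1000101101100111


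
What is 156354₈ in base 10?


Positional values:
Position 0: 4 × 8^0 = 4
Position 1: 5 × 8^1 = 40
Position 2: 3 × 8^2 = 192
Position 3: 6 × 8^3 = 3072
Position 4: 5 × 8^4 = 20480
Position 5: 1 × 8^5 = 32768
Sum = 4 + 40 + 192 + 3072 + 20480 + 32768
= 56556


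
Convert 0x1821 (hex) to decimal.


Positional values:
Position 0: 1 × 16^0 = 1 × 1 = 1
Position 1: 2 × 16^1 = 2 × 16 = 32
Position 2: 8 × 16^2 = 8 × 256 = 2048
Position 3: 1 × 16^3 = 1 × 4096 = 4096
Sum = 1 + 32 + 2048 + 4096
= 6177


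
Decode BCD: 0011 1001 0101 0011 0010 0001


Each 4-bit group → digit:
  0011 → 3
  1001 → 9
  0101 → 5
  0011 → 3
  0010 → 2
  0001 → 1
= 395321


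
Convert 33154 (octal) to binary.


Each octal digit → 3 binary bits:
  3 = 011
  3 = 011
  1 = 001
  5 = 101
  4 = 100
Concatenate: 011 011 001 101 100
= 011011001101100


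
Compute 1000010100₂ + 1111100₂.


Align and add column by column (LSB to MSB, carry propagating):
  01000010100
+ 00001111100
  -----------
  col 0: 0 + 0 + 0 (carry in) = 0 → bit 0, carry out 0
  col 1: 0 + 0 + 0 (carry in) = 0 → bit 0, carry out 0
  col 2: 1 + 1 + 0 (carry in) = 2 → bit 0, carry out 1
  col 3: 0 + 1 + 1 (carry in) = 2 → bit 0, carry out 1
  col 4: 1 + 1 + 1 (carry in) = 3 → bit 1, carry out 1
  col 5: 0 + 1 + 1 (carry in) = 2 → bit 0, carry out 1
  col 6: 0 + 1 + 1 (carry in) = 2 → bit 0, carry out 1
  col 7: 0 + 0 + 1 (carry in) = 1 → bit 1, carry out 0
  col 8: 0 + 0 + 0 (carry in) = 0 → bit 0, carry out 0
  col 9: 1 + 0 + 0 (carry in) = 1 → bit 1, carry out 0
  col 10: 0 + 0 + 0 (carry in) = 0 → bit 0, carry out 0
Reading bits MSB→LSB: 01010010000
Strip leading zeros: 1010010000
= 1010010000


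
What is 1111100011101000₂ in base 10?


Positional values:
Bit 3: 1 × 2^3 = 8
Bit 5: 1 × 2^5 = 32
Bit 6: 1 × 2^6 = 64
Bit 7: 1 × 2^7 = 128
Bit 11: 1 × 2^11 = 2048
Bit 12: 1 × 2^12 = 4096
Bit 13: 1 × 2^13 = 8192
Bit 14: 1 × 2^14 = 16384
Bit 15: 1 × 2^15 = 32768
Sum = 8 + 32 + 64 + 128 + 2048 + 4096 + 8192 + 16384 + 32768
= 63720


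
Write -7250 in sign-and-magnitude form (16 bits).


Sign bit: 1 (negative)
Magnitude: 7250 = 001110001010010
= 1001110001010010


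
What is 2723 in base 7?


Divide by 7 repeatedly:
2723 ÷ 7 = 389 remainder 0
389 ÷ 7 = 55 remainder 4
55 ÷ 7 = 7 remainder 6
7 ÷ 7 = 1 remainder 0
1 ÷ 7 = 0 remainder 1
Reading remainders bottom-up:
= 10640


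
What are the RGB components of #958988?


Hex: #958988
R = 95₁₆ = 149
G = 89₁₆ = 137
B = 88₁₆ = 136
= RGB(149, 137, 136)


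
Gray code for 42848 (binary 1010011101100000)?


Binary: 1010011101100000
Gray code: G = B XOR (B >> 1)
B >> 1 = 0101001110110000
1010011101100000 XOR 0101001110110000:
  1 XOR 0 = 1
  0 XOR 1 = 1
  1 XOR 0 = 1
  0 XOR 1 = 1
  0 XOR 0 = 0
  1 XOR 0 = 1
  1 XOR 1 = 0
  1 XOR 1 = 0
  0 XOR 1 = 1
  1 XOR 0 = 1
  1 XOR 1 = 0
  0 XOR 1 = 1
  0 XOR 0 = 0
  0 XOR 0 = 0
  0 XOR 0 = 0
  0 XOR 0 = 0
= 1111010011010000


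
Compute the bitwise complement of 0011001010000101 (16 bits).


Original: 0011001010000101
Invert all bits:
  bit 0: 0 → 1
  bit 1: 0 → 1
  bit 2: 1 → 0
  bit 3: 1 → 0
  bit 4: 0 → 1
  bit 5: 0 → 1
  bit 6: 1 → 0
  bit 7: 0 → 1
  bit 8: 1 → 0
  bit 9: 0 → 1
  bit 10: 0 → 1
  bit 11: 0 → 1
  bit 12: 0 → 1
  bit 13: 1 → 0
  bit 14: 0 → 1
  bit 15: 1 → 0
= 1100110101111010


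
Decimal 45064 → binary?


Divide by 2 repeatedly:
45064 ÷ 2 = 22532 remainder 0
22532 ÷ 2 = 11266 remainder 0
11266 ÷ 2 = 5633 remainder 0
5633 ÷ 2 = 2816 remainder 1
2816 ÷ 2 = 1408 remainder 0
1408 ÷ 2 = 704 remainder 0
704 ÷ 2 = 352 remainder 0
352 ÷ 2 = 176 remainder 0
176 ÷ 2 = 88 remainder 0
88 ÷ 2 = 44 remainder 0
44 ÷ 2 = 22 remainder 0
22 ÷ 2 = 11 remainder 0
11 ÷ 2 = 5 remainder 1
5 ÷ 2 = 2 remainder 1
2 ÷ 2 = 1 remainder 0
1 ÷ 2 = 0 remainder 1
Reading remainders bottom-up:
= 1011000000001000


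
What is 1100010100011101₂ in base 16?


Group into 4-bit nibbles: 1100010100011101
  1100 = C
  0101 = 5
  0001 = 1
  1101 = D
= 0xC51D


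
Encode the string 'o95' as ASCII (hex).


String: 'o95'  (3 characters)
Per-character ASCII lookup:
  'o': lowercase starts at 97: 'o' = 97 + 14 = 111 → 0x6F
  '9': digits start at 48: '9' = 48 + 9 = 57 → 0x39
  '5': digits start at 48: '5' = 48 + 5 = 53 → 0x35
= 0x6F 0x39 0x35


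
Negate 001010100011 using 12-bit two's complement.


Original: 001010100011
Step 1 - Invert all bits: 110101011100
Step 2 - Add 1: 110101011100 + 1
= 110101011101 (represents -675)


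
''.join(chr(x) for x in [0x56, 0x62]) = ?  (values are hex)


Codes (hex): 0x56 0x62
Per-code ASCII lookup:
  0x56 = 86  (range 65-90: uppercase, 86 - 65 = 21) → 'V'
  0x62 = 98  (range 97-122: lowercase, 98 - 97 = 1) → 'b'
= 'Vb'


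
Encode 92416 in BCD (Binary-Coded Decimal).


Each digit → 4-bit binary:
  9 → 1001
  2 → 0010
  4 → 0100
  1 → 0001
  6 → 0110
= 1001 0010 0100 0001 0110


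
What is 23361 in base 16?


Divide by 16 repeatedly:
23361 ÷ 16 = 1460 remainder 1 (1)
1460 ÷ 16 = 91 remainder 4 (4)
91 ÷ 16 = 5 remainder 11 (B)
5 ÷ 16 = 0 remainder 5 (5)
Reading remainders bottom-up:
= 0x5B41


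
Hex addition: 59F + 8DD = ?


Align and add column by column (LSB to MSB, each column mod 16 with carry):
  059F
+ 08DD
  ----
  col 0: F(15) + D(13) + 0 (carry in) = 28 → C(12), carry out 1
  col 1: 9(9) + D(13) + 1 (carry in) = 23 → 7(7), carry out 1
  col 2: 5(5) + 8(8) + 1 (carry in) = 14 → E(14), carry out 0
  col 3: 0(0) + 0(0) + 0 (carry in) = 0 → 0(0), carry out 0
Reading digits MSB→LSB: 0E7C
Strip leading zeros: E7C
= 0xE7C


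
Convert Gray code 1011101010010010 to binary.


Gray code: 1011101010010010
MSB stays the same: 1
Each subsequent bit = prev_binary XOR current_gray:
  B[1] = 1 XOR 0 = 1
  B[2] = 1 XOR 1 = 0
  B[3] = 0 XOR 1 = 1
  B[4] = 1 XOR 1 = 0
  B[5] = 0 XOR 0 = 0
  B[6] = 0 XOR 1 = 1
  B[7] = 1 XOR 0 = 1
  B[8] = 1 XOR 1 = 0
  B[9] = 0 XOR 0 = 0
  B[10] = 0 XOR 0 = 0
  B[11] = 0 XOR 1 = 1
  B[12] = 1 XOR 0 = 1
  B[13] = 1 XOR 0 = 1
  B[14] = 1 XOR 1 = 0
  B[15] = 0 XOR 0 = 0
= 1101001100011100 (54044 decimal)


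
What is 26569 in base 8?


Divide by 8 repeatedly:
26569 ÷ 8 = 3321 remainder 1
3321 ÷ 8 = 415 remainder 1
415 ÷ 8 = 51 remainder 7
51 ÷ 8 = 6 remainder 3
6 ÷ 8 = 0 remainder 6
Reading remainders bottom-up:
= 0o63711


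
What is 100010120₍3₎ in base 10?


Positional values (base 3):
  0 × 3^0 = 0 × 1 = 0
  2 × 3^1 = 2 × 3 = 6
  1 × 3^2 = 1 × 9 = 9
  0 × 3^3 = 0 × 27 = 0
  1 × 3^4 = 1 × 81 = 81
  0 × 3^5 = 0 × 243 = 0
  0 × 3^6 = 0 × 729 = 0
  0 × 3^7 = 0 × 2187 = 0
  1 × 3^8 = 1 × 6561 = 6561
Sum = 0 + 6 + 9 + 0 + 81 + 0 + 0 + 0 + 6561
= 6657


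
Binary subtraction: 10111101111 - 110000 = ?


Align and subtract column by column (LSB to MSB, borrowing when needed):
  10111101111
- 00000110000
  -----------
  col 0: (1 - 0 borrow-in) - 0 → 1 - 0 = 1, borrow out 0
  col 1: (1 - 0 borrow-in) - 0 → 1 - 0 = 1, borrow out 0
  col 2: (1 - 0 borrow-in) - 0 → 1 - 0 = 1, borrow out 0
  col 3: (1 - 0 borrow-in) - 0 → 1 - 0 = 1, borrow out 0
  col 4: (0 - 0 borrow-in) - 1 → borrow from next column: (0+2) - 1 = 1, borrow out 1
  col 5: (1 - 1 borrow-in) - 1 → borrow from next column: (0+2) - 1 = 1, borrow out 1
  col 6: (1 - 1 borrow-in) - 0 → 0 - 0 = 0, borrow out 0
  col 7: (1 - 0 borrow-in) - 0 → 1 - 0 = 1, borrow out 0
  col 8: (1 - 0 borrow-in) - 0 → 1 - 0 = 1, borrow out 0
  col 9: (0 - 0 borrow-in) - 0 → 0 - 0 = 0, borrow out 0
  col 10: (1 - 0 borrow-in) - 0 → 1 - 0 = 1, borrow out 0
Reading bits MSB→LSB: 10110111111
Strip leading zeros: 10110111111
= 10110111111


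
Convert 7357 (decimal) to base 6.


Divide by 6 repeatedly:
7357 ÷ 6 = 1226 remainder 1
1226 ÷ 6 = 204 remainder 2
204 ÷ 6 = 34 remainder 0
34 ÷ 6 = 5 remainder 4
5 ÷ 6 = 0 remainder 5
Reading remainders bottom-up:
= 54021


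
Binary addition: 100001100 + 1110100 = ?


Align and add column by column (LSB to MSB, carry propagating):
  0100001100
+ 0001110100
  ----------
  col 0: 0 + 0 + 0 (carry in) = 0 → bit 0, carry out 0
  col 1: 0 + 0 + 0 (carry in) = 0 → bit 0, carry out 0
  col 2: 1 + 1 + 0 (carry in) = 2 → bit 0, carry out 1
  col 3: 1 + 0 + 1 (carry in) = 2 → bit 0, carry out 1
  col 4: 0 + 1 + 1 (carry in) = 2 → bit 0, carry out 1
  col 5: 0 + 1 + 1 (carry in) = 2 → bit 0, carry out 1
  col 6: 0 + 1 + 1 (carry in) = 2 → bit 0, carry out 1
  col 7: 0 + 0 + 1 (carry in) = 1 → bit 1, carry out 0
  col 8: 1 + 0 + 0 (carry in) = 1 → bit 1, carry out 0
  col 9: 0 + 0 + 0 (carry in) = 0 → bit 0, carry out 0
Reading bits MSB→LSB: 0110000000
Strip leading zeros: 110000000
= 110000000


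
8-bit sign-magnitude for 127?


Sign bit: 0 (positive)
Magnitude: 127 = 1111111
= 01111111


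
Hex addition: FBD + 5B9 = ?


Align and add column by column (LSB to MSB, each column mod 16 with carry):
  0FBD
+ 05B9
  ----
  col 0: D(13) + 9(9) + 0 (carry in) = 22 → 6(6), carry out 1
  col 1: B(11) + B(11) + 1 (carry in) = 23 → 7(7), carry out 1
  col 2: F(15) + 5(5) + 1 (carry in) = 21 → 5(5), carry out 1
  col 3: 0(0) + 0(0) + 1 (carry in) = 1 → 1(1), carry out 0
Reading digits MSB→LSB: 1576
Strip leading zeros: 1576
= 0x1576


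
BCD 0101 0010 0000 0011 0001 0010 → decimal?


Each 4-bit group → digit:
  0101 → 5
  0010 → 2
  0000 → 0
  0011 → 3
  0001 → 1
  0010 → 2
= 520312


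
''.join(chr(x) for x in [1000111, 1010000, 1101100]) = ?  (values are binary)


Codes (binary): 1000111 1010000 1101100
Per-code ASCII lookup:
  1000111 = 71  (range 65-90: uppercase, 71 - 65 = 6) → 'G'
  1010000 = 80  (range 65-90: uppercase, 80 - 65 = 15) → 'P'
  1101100 = 108  (range 97-122: lowercase, 108 - 97 = 11) → 'l'
= 'GPl'


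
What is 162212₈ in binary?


Each octal digit → 3 binary bits:
  1 = 001
  6 = 110
  2 = 010
  2 = 010
  1 = 001
  2 = 010
Concatenate: 001 110 010 010 001 010
= 001110010010001010


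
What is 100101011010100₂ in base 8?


Group into 3-bit groups: 100101011010100
  100 = 4
  101 = 5
  011 = 3
  010 = 2
  100 = 4
= 0o45324


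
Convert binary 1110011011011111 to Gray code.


Binary: 1110011011011111
Gray code: G = B XOR (B >> 1)
B >> 1 = 0111001101101111
1110011011011111 XOR 0111001101101111:
  1 XOR 0 = 1
  1 XOR 1 = 0
  1 XOR 1 = 0
  0 XOR 1 = 1
  0 XOR 0 = 0
  1 XOR 0 = 1
  1 XOR 1 = 0
  0 XOR 1 = 1
  1 XOR 0 = 1
  1 XOR 1 = 0
  0 XOR 1 = 1
  1 XOR 0 = 1
  1 XOR 1 = 0
  1 XOR 1 = 0
  1 XOR 1 = 0
  1 XOR 1 = 0
= 1001010110110000


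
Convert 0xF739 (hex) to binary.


Each hex digit → 4 binary bits:
  F = 1111
  7 = 0111
  3 = 0011
  9 = 1001
Concatenate: 1111 0111 0011 1001
= 1111011100111001


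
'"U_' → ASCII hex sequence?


String: '"U_'  (3 characters)
Per-character ASCII lookup:
  '"': special character: '"' = 34 → 0x22
  'U': uppercase starts at 65: 'U' = 65 + 20 = 85 → 0x55
  '_': special character: '_' = 95 → 0x5F
= 0x22 0x55 0x5F


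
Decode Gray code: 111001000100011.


Gray code: 111001000100011
MSB stays the same: 1
Each subsequent bit = prev_binary XOR current_gray:
  B[1] = 1 XOR 1 = 0
  B[2] = 0 XOR 1 = 1
  B[3] = 1 XOR 0 = 1
  B[4] = 1 XOR 0 = 1
  B[5] = 1 XOR 1 = 0
  B[6] = 0 XOR 0 = 0
  B[7] = 0 XOR 0 = 0
  B[8] = 0 XOR 0 = 0
  B[9] = 0 XOR 1 = 1
  B[10] = 1 XOR 0 = 1
  B[11] = 1 XOR 0 = 1
  B[12] = 1 XOR 0 = 1
  B[13] = 1 XOR 1 = 0
  B[14] = 0 XOR 1 = 1
= 101110000111101 (23613 decimal)


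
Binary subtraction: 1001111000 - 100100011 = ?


Align and subtract column by column (LSB to MSB, borrowing when needed):
  1001111000
- 0100100011
  ----------
  col 0: (0 - 0 borrow-in) - 1 → borrow from next column: (0+2) - 1 = 1, borrow out 1
  col 1: (0 - 1 borrow-in) - 1 → borrow from next column: (-1+2) - 1 = 0, borrow out 1
  col 2: (0 - 1 borrow-in) - 0 → borrow from next column: (-1+2) - 0 = 1, borrow out 1
  col 3: (1 - 1 borrow-in) - 0 → 0 - 0 = 0, borrow out 0
  col 4: (1 - 0 borrow-in) - 0 → 1 - 0 = 1, borrow out 0
  col 5: (1 - 0 borrow-in) - 1 → 1 - 1 = 0, borrow out 0
  col 6: (1 - 0 borrow-in) - 0 → 1 - 0 = 1, borrow out 0
  col 7: (0 - 0 borrow-in) - 0 → 0 - 0 = 0, borrow out 0
  col 8: (0 - 0 borrow-in) - 1 → borrow from next column: (0+2) - 1 = 1, borrow out 1
  col 9: (1 - 1 borrow-in) - 0 → 0 - 0 = 0, borrow out 0
Reading bits MSB→LSB: 0101010101
Strip leading zeros: 101010101
= 101010101


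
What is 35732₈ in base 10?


Positional values:
Position 0: 2 × 8^0 = 2
Position 1: 3 × 8^1 = 24
Position 2: 7 × 8^2 = 448
Position 3: 5 × 8^3 = 2560
Position 4: 3 × 8^4 = 12288
Sum = 2 + 24 + 448 + 2560 + 12288
= 15322


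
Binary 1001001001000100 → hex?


Group into 4-bit nibbles: 1001001001000100
  1001 = 9
  0010 = 2
  0100 = 4
  0100 = 4
= 0x9244


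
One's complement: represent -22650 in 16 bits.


Original: 0101100001111010
Invert all bits:
  bit 0: 0 → 1
  bit 1: 1 → 0
  bit 2: 0 → 1
  bit 3: 1 → 0
  bit 4: 1 → 0
  bit 5: 0 → 1
  bit 6: 0 → 1
  bit 7: 0 → 1
  bit 8: 0 → 1
  bit 9: 1 → 0
  bit 10: 1 → 0
  bit 11: 1 → 0
  bit 12: 1 → 0
  bit 13: 0 → 1
  bit 14: 1 → 0
  bit 15: 0 → 1
= 1010011110000101


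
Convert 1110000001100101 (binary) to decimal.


Positional values:
Bit 0: 1 × 2^0 = 1
Bit 2: 1 × 2^2 = 4
Bit 5: 1 × 2^5 = 32
Bit 6: 1 × 2^6 = 64
Bit 13: 1 × 2^13 = 8192
Bit 14: 1 × 2^14 = 16384
Bit 15: 1 × 2^15 = 32768
Sum = 1 + 4 + 32 + 64 + 8192 + 16384 + 32768
= 57445


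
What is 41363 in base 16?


Divide by 16 repeatedly:
41363 ÷ 16 = 2585 remainder 3 (3)
2585 ÷ 16 = 161 remainder 9 (9)
161 ÷ 16 = 10 remainder 1 (1)
10 ÷ 16 = 0 remainder 10 (A)
Reading remainders bottom-up:
= 0xA193


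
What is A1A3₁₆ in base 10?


Positional values:
Position 0: 3 × 16^0 = 3 × 1 = 3
Position 1: A × 16^1 = 10 × 16 = 160
Position 2: 1 × 16^2 = 1 × 256 = 256
Position 3: A × 16^3 = 10 × 4096 = 40960
Sum = 3 + 160 + 256 + 40960
= 41379


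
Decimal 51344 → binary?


Divide by 2 repeatedly:
51344 ÷ 2 = 25672 remainder 0
25672 ÷ 2 = 12836 remainder 0
12836 ÷ 2 = 6418 remainder 0
6418 ÷ 2 = 3209 remainder 0
3209 ÷ 2 = 1604 remainder 1
1604 ÷ 2 = 802 remainder 0
802 ÷ 2 = 401 remainder 0
401 ÷ 2 = 200 remainder 1
200 ÷ 2 = 100 remainder 0
100 ÷ 2 = 50 remainder 0
50 ÷ 2 = 25 remainder 0
25 ÷ 2 = 12 remainder 1
12 ÷ 2 = 6 remainder 0
6 ÷ 2 = 3 remainder 0
3 ÷ 2 = 1 remainder 1
1 ÷ 2 = 0 remainder 1
Reading remainders bottom-up:
= 1100100010010000


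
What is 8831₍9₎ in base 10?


Positional values (base 9):
  1 × 9^0 = 1 × 1 = 1
  3 × 9^1 = 3 × 9 = 27
  8 × 9^2 = 8 × 81 = 648
  8 × 9^3 = 8 × 729 = 5832
Sum = 1 + 27 + 648 + 5832
= 6508


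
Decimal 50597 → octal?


Divide by 8 repeatedly:
50597 ÷ 8 = 6324 remainder 5
6324 ÷ 8 = 790 remainder 4
790 ÷ 8 = 98 remainder 6
98 ÷ 8 = 12 remainder 2
12 ÷ 8 = 1 remainder 4
1 ÷ 8 = 0 remainder 1
Reading remainders bottom-up:
= 0o142645


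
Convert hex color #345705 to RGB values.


Hex: #345705
R = 34₁₆ = 52
G = 57₁₆ = 87
B = 05₁₆ = 5
= RGB(52, 87, 5)


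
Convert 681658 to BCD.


Each digit → 4-bit binary:
  6 → 0110
  8 → 1000
  1 → 0001
  6 → 0110
  5 → 0101
  8 → 1000
= 0110 1000 0001 0110 0101 1000


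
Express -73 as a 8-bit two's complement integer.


Original: 01001001
Step 1 - Invert all bits: 10110110
Step 2 - Add 1: 10110110 + 1
= 10110111 (represents -73)


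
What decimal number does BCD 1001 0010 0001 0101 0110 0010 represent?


Each 4-bit group → digit:
  1001 → 9
  0010 → 2
  0001 → 1
  0101 → 5
  0110 → 6
  0010 → 2
= 921562


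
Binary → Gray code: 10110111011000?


Binary: 10110111011000
Gray code: G = B XOR (B >> 1)
B >> 1 = 01011011101100
10110111011000 XOR 01011011101100:
  1 XOR 0 = 1
  0 XOR 1 = 1
  1 XOR 0 = 1
  1 XOR 1 = 0
  0 XOR 1 = 1
  1 XOR 0 = 1
  1 XOR 1 = 0
  1 XOR 1 = 0
  0 XOR 1 = 1
  1 XOR 0 = 1
  1 XOR 1 = 0
  0 XOR 1 = 1
  0 XOR 0 = 0
  0 XOR 0 = 0
= 11101100110100


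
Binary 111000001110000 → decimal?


Positional values:
Bit 4: 1 × 2^4 = 16
Bit 5: 1 × 2^5 = 32
Bit 6: 1 × 2^6 = 64
Bit 12: 1 × 2^12 = 4096
Bit 13: 1 × 2^13 = 8192
Bit 14: 1 × 2^14 = 16384
Sum = 16 + 32 + 64 + 4096 + 8192 + 16384
= 28784


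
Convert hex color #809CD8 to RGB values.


Hex: #809CD8
R = 80₁₆ = 128
G = 9C₁₆ = 156
B = D8₁₆ = 216
= RGB(128, 156, 216)


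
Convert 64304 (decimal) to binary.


Divide by 2 repeatedly:
64304 ÷ 2 = 32152 remainder 0
32152 ÷ 2 = 16076 remainder 0
16076 ÷ 2 = 8038 remainder 0
8038 ÷ 2 = 4019 remainder 0
4019 ÷ 2 = 2009 remainder 1
2009 ÷ 2 = 1004 remainder 1
1004 ÷ 2 = 502 remainder 0
502 ÷ 2 = 251 remainder 0
251 ÷ 2 = 125 remainder 1
125 ÷ 2 = 62 remainder 1
62 ÷ 2 = 31 remainder 0
31 ÷ 2 = 15 remainder 1
15 ÷ 2 = 7 remainder 1
7 ÷ 2 = 3 remainder 1
3 ÷ 2 = 1 remainder 1
1 ÷ 2 = 0 remainder 1
Reading remainders bottom-up:
= 1111101100110000


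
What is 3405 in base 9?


Divide by 9 repeatedly:
3405 ÷ 9 = 378 remainder 3
378 ÷ 9 = 42 remainder 0
42 ÷ 9 = 4 remainder 6
4 ÷ 9 = 0 remainder 4
Reading remainders bottom-up:
= 4603


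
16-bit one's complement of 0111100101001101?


Original: 0111100101001101
Invert all bits:
  bit 0: 0 → 1
  bit 1: 1 → 0
  bit 2: 1 → 0
  bit 3: 1 → 0
  bit 4: 1 → 0
  bit 5: 0 → 1
  bit 6: 0 → 1
  bit 7: 1 → 0
  bit 8: 0 → 1
  bit 9: 1 → 0
  bit 10: 0 → 1
  bit 11: 0 → 1
  bit 12: 1 → 0
  bit 13: 1 → 0
  bit 14: 0 → 1
  bit 15: 1 → 0
= 1000011010110010


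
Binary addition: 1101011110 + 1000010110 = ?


Align and add column by column (LSB to MSB, carry propagating):
  01101011110
+ 01000010110
  -----------
  col 0: 0 + 0 + 0 (carry in) = 0 → bit 0, carry out 0
  col 1: 1 + 1 + 0 (carry in) = 2 → bit 0, carry out 1
  col 2: 1 + 1 + 1 (carry in) = 3 → bit 1, carry out 1
  col 3: 1 + 0 + 1 (carry in) = 2 → bit 0, carry out 1
  col 4: 1 + 1 + 1 (carry in) = 3 → bit 1, carry out 1
  col 5: 0 + 0 + 1 (carry in) = 1 → bit 1, carry out 0
  col 6: 1 + 0 + 0 (carry in) = 1 → bit 1, carry out 0
  col 7: 0 + 0 + 0 (carry in) = 0 → bit 0, carry out 0
  col 8: 1 + 0 + 0 (carry in) = 1 → bit 1, carry out 0
  col 9: 1 + 1 + 0 (carry in) = 2 → bit 0, carry out 1
  col 10: 0 + 0 + 1 (carry in) = 1 → bit 1, carry out 0
Reading bits MSB→LSB: 10101110100
Strip leading zeros: 10101110100
= 10101110100


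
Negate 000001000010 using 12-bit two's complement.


Original: 000001000010
Step 1 - Invert all bits: 111110111101
Step 2 - Add 1: 111110111101 + 1
= 111110111110 (represents -66)


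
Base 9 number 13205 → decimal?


Positional values (base 9):
  5 × 9^0 = 5 × 1 = 5
  0 × 9^1 = 0 × 9 = 0
  2 × 9^2 = 2 × 81 = 162
  3 × 9^3 = 3 × 729 = 2187
  1 × 9^4 = 1 × 6561 = 6561
Sum = 5 + 0 + 162 + 2187 + 6561
= 8915


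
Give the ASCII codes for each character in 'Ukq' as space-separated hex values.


String: 'Ukq'  (3 characters)
Per-character ASCII lookup:
  'U': uppercase starts at 65: 'U' = 65 + 20 = 85 → 0x55
  'k': lowercase starts at 97: 'k' = 97 + 10 = 107 → 0x6B
  'q': lowercase starts at 97: 'q' = 97 + 16 = 113 → 0x71
= 0x55 0x6B 0x71


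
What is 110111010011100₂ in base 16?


Group into 4-bit nibbles: 0110111010011100
  0110 = 6
  1110 = E
  1001 = 9
  1100 = C
= 0x6E9C


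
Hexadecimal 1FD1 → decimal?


Positional values:
Position 0: 1 × 16^0 = 1 × 1 = 1
Position 1: D × 16^1 = 13 × 16 = 208
Position 2: F × 16^2 = 15 × 256 = 3840
Position 3: 1 × 16^3 = 1 × 4096 = 4096
Sum = 1 + 208 + 3840 + 4096
= 8145


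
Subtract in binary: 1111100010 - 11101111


Align and subtract column by column (LSB to MSB, borrowing when needed):
  1111100010
- 0011101111
  ----------
  col 0: (0 - 0 borrow-in) - 1 → borrow from next column: (0+2) - 1 = 1, borrow out 1
  col 1: (1 - 1 borrow-in) - 1 → borrow from next column: (0+2) - 1 = 1, borrow out 1
  col 2: (0 - 1 borrow-in) - 1 → borrow from next column: (-1+2) - 1 = 0, borrow out 1
  col 3: (0 - 1 borrow-in) - 1 → borrow from next column: (-1+2) - 1 = 0, borrow out 1
  col 4: (0 - 1 borrow-in) - 0 → borrow from next column: (-1+2) - 0 = 1, borrow out 1
  col 5: (1 - 1 borrow-in) - 1 → borrow from next column: (0+2) - 1 = 1, borrow out 1
  col 6: (1 - 1 borrow-in) - 1 → borrow from next column: (0+2) - 1 = 1, borrow out 1
  col 7: (1 - 1 borrow-in) - 1 → borrow from next column: (0+2) - 1 = 1, borrow out 1
  col 8: (1 - 1 borrow-in) - 0 → 0 - 0 = 0, borrow out 0
  col 9: (1 - 0 borrow-in) - 0 → 1 - 0 = 1, borrow out 0
Reading bits MSB→LSB: 1011110011
Strip leading zeros: 1011110011
= 1011110011


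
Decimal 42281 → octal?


Divide by 8 repeatedly:
42281 ÷ 8 = 5285 remainder 1
5285 ÷ 8 = 660 remainder 5
660 ÷ 8 = 82 remainder 4
82 ÷ 8 = 10 remainder 2
10 ÷ 8 = 1 remainder 2
1 ÷ 8 = 0 remainder 1
Reading remainders bottom-up:
= 0o122451


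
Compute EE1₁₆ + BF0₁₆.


Align and add column by column (LSB to MSB, each column mod 16 with carry):
  0EE1
+ 0BF0
  ----
  col 0: 1(1) + 0(0) + 0 (carry in) = 1 → 1(1), carry out 0
  col 1: E(14) + F(15) + 0 (carry in) = 29 → D(13), carry out 1
  col 2: E(14) + B(11) + 1 (carry in) = 26 → A(10), carry out 1
  col 3: 0(0) + 0(0) + 1 (carry in) = 1 → 1(1), carry out 0
Reading digits MSB→LSB: 1AD1
Strip leading zeros: 1AD1
= 0x1AD1


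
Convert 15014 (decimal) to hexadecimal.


Divide by 16 repeatedly:
15014 ÷ 16 = 938 remainder 6 (6)
938 ÷ 16 = 58 remainder 10 (A)
58 ÷ 16 = 3 remainder 10 (A)
3 ÷ 16 = 0 remainder 3 (3)
Reading remainders bottom-up:
= 0x3AA6


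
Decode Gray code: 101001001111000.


Gray code: 101001001111000
MSB stays the same: 1
Each subsequent bit = prev_binary XOR current_gray:
  B[1] = 1 XOR 0 = 1
  B[2] = 1 XOR 1 = 0
  B[3] = 0 XOR 0 = 0
  B[4] = 0 XOR 0 = 0
  B[5] = 0 XOR 1 = 1
  B[6] = 1 XOR 0 = 1
  B[7] = 1 XOR 0 = 1
  B[8] = 1 XOR 1 = 0
  B[9] = 0 XOR 1 = 1
  B[10] = 1 XOR 1 = 0
  B[11] = 0 XOR 1 = 1
  B[12] = 1 XOR 0 = 1
  B[13] = 1 XOR 0 = 1
  B[14] = 1 XOR 0 = 1
= 110001110101111 (25519 decimal)


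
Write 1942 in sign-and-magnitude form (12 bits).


Sign bit: 0 (positive)
Magnitude: 1942 = 11110010110
= 011110010110


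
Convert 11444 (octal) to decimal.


Positional values:
Position 0: 4 × 8^0 = 4
Position 1: 4 × 8^1 = 32
Position 2: 4 × 8^2 = 256
Position 3: 1 × 8^3 = 512
Position 4: 1 × 8^4 = 4096
Sum = 4 + 32 + 256 + 512 + 4096
= 4900


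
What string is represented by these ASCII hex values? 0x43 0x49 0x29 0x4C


Codes (hex): 0x43 0x49 0x29 0x4C
Per-code ASCII lookup:
  0x43 = 67  (range 65-90: uppercase, 67 - 65 = 2) → 'C'
  0x49 = 73  (range 65-90: uppercase, 73 - 65 = 8) → 'I'
  0x29 = 41  (special character) → ')'
  0x4C = 76  (range 65-90: uppercase, 76 - 65 = 11) → 'L'
= 'CI)L'


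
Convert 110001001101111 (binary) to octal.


Group into 3-bit groups: 110001001101111
  110 = 6
  001 = 1
  001 = 1
  101 = 5
  111 = 7
= 0o61157


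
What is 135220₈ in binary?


Each octal digit → 3 binary bits:
  1 = 001
  3 = 011
  5 = 101
  2 = 010
  2 = 010
  0 = 000
Concatenate: 001 011 101 010 010 000
= 001011101010010000


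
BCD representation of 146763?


Each digit → 4-bit binary:
  1 → 0001
  4 → 0100
  6 → 0110
  7 → 0111
  6 → 0110
  3 → 0011
= 0001 0100 0110 0111 0110 0011


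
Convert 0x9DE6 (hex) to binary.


Each hex digit → 4 binary bits:
  9 = 1001
  D = 1101
  E = 1110
  6 = 0110
Concatenate: 1001 1101 1110 0110
= 1001110111100110


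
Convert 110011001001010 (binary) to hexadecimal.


Group into 4-bit nibbles: 0110011001001010
  0110 = 6
  0110 = 6
  0100 = 4
  1010 = A
= 0x664A


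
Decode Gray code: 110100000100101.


Gray code: 110100000100101
MSB stays the same: 1
Each subsequent bit = prev_binary XOR current_gray:
  B[1] = 1 XOR 1 = 0
  B[2] = 0 XOR 0 = 0
  B[3] = 0 XOR 1 = 1
  B[4] = 1 XOR 0 = 1
  B[5] = 1 XOR 0 = 1
  B[6] = 1 XOR 0 = 1
  B[7] = 1 XOR 0 = 1
  B[8] = 1 XOR 0 = 1
  B[9] = 1 XOR 1 = 0
  B[10] = 0 XOR 0 = 0
  B[11] = 0 XOR 0 = 0
  B[12] = 0 XOR 1 = 1
  B[13] = 1 XOR 0 = 1
  B[14] = 1 XOR 1 = 0
= 100111111000110 (20422 decimal)


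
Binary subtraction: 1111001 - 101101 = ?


Align and subtract column by column (LSB to MSB, borrowing when needed):
  1111001
- 0101101
  -------
  col 0: (1 - 0 borrow-in) - 1 → 1 - 1 = 0, borrow out 0
  col 1: (0 - 0 borrow-in) - 0 → 0 - 0 = 0, borrow out 0
  col 2: (0 - 0 borrow-in) - 1 → borrow from next column: (0+2) - 1 = 1, borrow out 1
  col 3: (1 - 1 borrow-in) - 1 → borrow from next column: (0+2) - 1 = 1, borrow out 1
  col 4: (1 - 1 borrow-in) - 0 → 0 - 0 = 0, borrow out 0
  col 5: (1 - 0 borrow-in) - 1 → 1 - 1 = 0, borrow out 0
  col 6: (1 - 0 borrow-in) - 0 → 1 - 0 = 1, borrow out 0
Reading bits MSB→LSB: 1001100
Strip leading zeros: 1001100
= 1001100


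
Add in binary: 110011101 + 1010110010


Align and add column by column (LSB to MSB, carry propagating):
  00110011101
+ 01010110010
  -----------
  col 0: 1 + 0 + 0 (carry in) = 1 → bit 1, carry out 0
  col 1: 0 + 1 + 0 (carry in) = 1 → bit 1, carry out 0
  col 2: 1 + 0 + 0 (carry in) = 1 → bit 1, carry out 0
  col 3: 1 + 0 + 0 (carry in) = 1 → bit 1, carry out 0
  col 4: 1 + 1 + 0 (carry in) = 2 → bit 0, carry out 1
  col 5: 0 + 1 + 1 (carry in) = 2 → bit 0, carry out 1
  col 6: 0 + 0 + 1 (carry in) = 1 → bit 1, carry out 0
  col 7: 1 + 1 + 0 (carry in) = 2 → bit 0, carry out 1
  col 8: 1 + 0 + 1 (carry in) = 2 → bit 0, carry out 1
  col 9: 0 + 1 + 1 (carry in) = 2 → bit 0, carry out 1
  col 10: 0 + 0 + 1 (carry in) = 1 → bit 1, carry out 0
Reading bits MSB→LSB: 10001001111
Strip leading zeros: 10001001111
= 10001001111


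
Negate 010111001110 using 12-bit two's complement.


Original: 010111001110
Step 1 - Invert all bits: 101000110001
Step 2 - Add 1: 101000110001 + 1
= 101000110010 (represents -1486)


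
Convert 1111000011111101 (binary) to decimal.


Positional values:
Bit 0: 1 × 2^0 = 1
Bit 2: 1 × 2^2 = 4
Bit 3: 1 × 2^3 = 8
Bit 4: 1 × 2^4 = 16
Bit 5: 1 × 2^5 = 32
Bit 6: 1 × 2^6 = 64
Bit 7: 1 × 2^7 = 128
Bit 12: 1 × 2^12 = 4096
Bit 13: 1 × 2^13 = 8192
Bit 14: 1 × 2^14 = 16384
Bit 15: 1 × 2^15 = 32768
Sum = 1 + 4 + 8 + 16 + 32 + 64 + 128 + 4096 + 8192 + 16384 + 32768
= 61693


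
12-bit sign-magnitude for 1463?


Sign bit: 0 (positive)
Magnitude: 1463 = 10110110111
= 010110110111


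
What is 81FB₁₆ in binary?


Each hex digit → 4 binary bits:
  8 = 1000
  1 = 0001
  F = 1111
  B = 1011
Concatenate: 1000 0001 1111 1011
= 1000000111111011


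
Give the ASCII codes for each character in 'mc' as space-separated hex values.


String: 'mc'  (2 characters)
Per-character ASCII lookup:
  'm': lowercase starts at 97: 'm' = 97 + 12 = 109 → 0x6D
  'c': lowercase starts at 97: 'c' = 97 + 2 = 99 → 0x63
= 0x6D 0x63


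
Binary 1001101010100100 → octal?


Group into 3-bit groups: 001001101010100100
  001 = 1
  001 = 1
  101 = 5
  010 = 2
  100 = 4
  100 = 4
= 0o115244


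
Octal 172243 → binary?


Each octal digit → 3 binary bits:
  1 = 001
  7 = 111
  2 = 010
  2 = 010
  4 = 100
  3 = 011
Concatenate: 001 111 010 010 100 011
= 001111010010100011


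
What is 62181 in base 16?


Divide by 16 repeatedly:
62181 ÷ 16 = 3886 remainder 5 (5)
3886 ÷ 16 = 242 remainder 14 (E)
242 ÷ 16 = 15 remainder 2 (2)
15 ÷ 16 = 0 remainder 15 (F)
Reading remainders bottom-up:
= 0xF2E5


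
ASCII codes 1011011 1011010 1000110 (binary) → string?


Codes (binary): 1011011 1011010 1000110
Per-code ASCII lookup:
  1011011 = 91  (special character) → '['
  1011010 = 90  (range 65-90: uppercase, 90 - 65 = 25) → 'Z'
  1000110 = 70  (range 65-90: uppercase, 70 - 65 = 5) → 'F'
= '[ZF'


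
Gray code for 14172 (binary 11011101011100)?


Binary: 11011101011100
Gray code: G = B XOR (B >> 1)
B >> 1 = 01101110101110
11011101011100 XOR 01101110101110:
  1 XOR 0 = 1
  1 XOR 1 = 0
  0 XOR 1 = 1
  1 XOR 0 = 1
  1 XOR 1 = 0
  1 XOR 1 = 0
  0 XOR 1 = 1
  1 XOR 0 = 1
  0 XOR 1 = 1
  1 XOR 0 = 1
  1 XOR 1 = 0
  1 XOR 1 = 0
  0 XOR 1 = 1
  0 XOR 0 = 0
= 10110011110010


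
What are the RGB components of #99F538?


Hex: #99F538
R = 99₁₆ = 153
G = F5₁₆ = 245
B = 38₁₆ = 56
= RGB(153, 245, 56)


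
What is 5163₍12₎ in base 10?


Positional values (base 12):
  3 × 12^0 = 3 × 1 = 3
  6 × 12^1 = 6 × 12 = 72
  1 × 12^2 = 1 × 144 = 144
  5 × 12^3 = 5 × 1728 = 8640
Sum = 3 + 72 + 144 + 8640
= 8859


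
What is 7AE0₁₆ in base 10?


Positional values:
Position 0: 0 × 16^0 = 0 × 1 = 0
Position 1: E × 16^1 = 14 × 16 = 224
Position 2: A × 16^2 = 10 × 256 = 2560
Position 3: 7 × 16^3 = 7 × 4096 = 28672
Sum = 0 + 224 + 2560 + 28672
= 31456
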